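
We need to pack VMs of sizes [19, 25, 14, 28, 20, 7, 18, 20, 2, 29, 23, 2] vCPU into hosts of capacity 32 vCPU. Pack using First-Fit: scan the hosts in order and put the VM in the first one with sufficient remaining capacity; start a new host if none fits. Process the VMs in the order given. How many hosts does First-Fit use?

8

Put 19 vCPU in host 1; 13 vCPU remain.
Put 25 vCPU in host 2; 7 vCPU remain.
Put 14 vCPU in host 3; 18 vCPU remain.
Put 28 vCPU in host 4; 4 vCPU remain.
Put 20 vCPU in host 5; 12 vCPU remain.
Put 7 vCPU in host 1; 6 vCPU remain.
Put 18 vCPU in host 3; 0 vCPU remain.
Put 20 vCPU in host 6; 12 vCPU remain.
Put 2 vCPU in host 1; 4 vCPU remain.
Put 29 vCPU in host 7; 3 vCPU remain.
Put 23 vCPU in host 8; 9 vCPU remain.
Put 2 vCPU in host 1; 2 vCPU remain.
Final hosts: [19,7,2,2] [25] [14,18] [28] [20] [20] [29] [23].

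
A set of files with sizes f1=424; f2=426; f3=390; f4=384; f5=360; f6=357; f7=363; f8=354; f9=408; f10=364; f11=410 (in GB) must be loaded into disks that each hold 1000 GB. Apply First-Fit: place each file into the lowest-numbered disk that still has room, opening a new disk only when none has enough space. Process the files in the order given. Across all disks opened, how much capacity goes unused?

1760

disk 1: place f1 (424 GB), 576 GB left
disk 1: place f2 (426 GB), 150 GB left
disk 2: place f3 (390 GB), 610 GB left
disk 2: place f4 (384 GB), 226 GB left
disk 3: place f5 (360 GB), 640 GB left
disk 3: place f6 (357 GB), 283 GB left
disk 4: place f7 (363 GB), 637 GB left
disk 4: place f8 (354 GB), 283 GB left
disk 5: place f9 (408 GB), 592 GB left
disk 5: place f10 (364 GB), 228 GB left
disk 6: place f11 (410 GB), 590 GB left
6 disks × 1000 GB = 6000 GB; used 4240 GB; unused 1760 GB.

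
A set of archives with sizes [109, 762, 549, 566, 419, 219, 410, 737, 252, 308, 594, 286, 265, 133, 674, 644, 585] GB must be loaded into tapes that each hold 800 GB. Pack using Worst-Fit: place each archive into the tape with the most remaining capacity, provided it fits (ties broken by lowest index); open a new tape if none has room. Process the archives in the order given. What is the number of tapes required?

Put 109 GB in tape 1; 691 GB remain.
Put 762 GB in tape 2; 38 GB remain.
Put 549 GB in tape 1; 142 GB remain.
Put 566 GB in tape 3; 234 GB remain.
Put 419 GB in tape 4; 381 GB remain.
Put 219 GB in tape 4; 162 GB remain.
Put 410 GB in tape 5; 390 GB remain.
Put 737 GB in tape 6; 63 GB remain.
Put 252 GB in tape 5; 138 GB remain.
Put 308 GB in tape 7; 492 GB remain.
Put 594 GB in tape 8; 206 GB remain.
Put 286 GB in tape 7; 206 GB remain.
Put 265 GB in tape 9; 535 GB remain.
Put 133 GB in tape 9; 402 GB remain.
Put 674 GB in tape 10; 126 GB remain.
Put 644 GB in tape 11; 156 GB remain.
Put 585 GB in tape 12; 215 GB remain.

12 tapes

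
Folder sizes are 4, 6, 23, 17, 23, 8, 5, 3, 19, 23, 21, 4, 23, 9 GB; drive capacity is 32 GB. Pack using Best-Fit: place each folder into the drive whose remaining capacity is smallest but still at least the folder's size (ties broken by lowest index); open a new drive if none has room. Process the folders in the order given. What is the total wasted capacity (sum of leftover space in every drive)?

Put 4 GB in drive 1; 28 GB remain.
Put 6 GB in drive 1; 22 GB remain.
Put 23 GB in drive 2; 9 GB remain.
Put 17 GB in drive 1; 5 GB remain.
Put 23 GB in drive 3; 9 GB remain.
Put 8 GB in drive 2; 1 GB remain.
Put 5 GB in drive 1; 0 GB remain.
Put 3 GB in drive 3; 6 GB remain.
Put 19 GB in drive 4; 13 GB remain.
Put 23 GB in drive 5; 9 GB remain.
Put 21 GB in drive 6; 11 GB remain.
Put 4 GB in drive 3; 2 GB remain.
Put 23 GB in drive 7; 9 GB remain.
Put 9 GB in drive 5; 0 GB remain.
7 drives × 32 GB = 224 GB; used 188 GB; unused 36 GB.

36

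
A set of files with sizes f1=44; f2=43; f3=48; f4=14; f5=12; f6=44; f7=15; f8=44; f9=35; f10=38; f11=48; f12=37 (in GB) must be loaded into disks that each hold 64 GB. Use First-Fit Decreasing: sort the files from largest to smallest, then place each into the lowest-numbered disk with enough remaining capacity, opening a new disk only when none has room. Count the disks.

Sorted descending: 48, 48, 44, 44, 44, 43, 38, 37, 35, 15, 14, 12.
disk 1: place 48 GB, 16 GB left
disk 2: place 48 GB, 16 GB left
disk 3: place 44 GB, 20 GB left
disk 4: place 44 GB, 20 GB left
disk 5: place 44 GB, 20 GB left
disk 6: place 43 GB, 21 GB left
disk 7: place 38 GB, 26 GB left
disk 8: place 37 GB, 27 GB left
disk 9: place 35 GB, 29 GB left
disk 1: place 15 GB, 1 GB left
disk 2: place 14 GB, 2 GB left
disk 3: place 12 GB, 8 GB left

9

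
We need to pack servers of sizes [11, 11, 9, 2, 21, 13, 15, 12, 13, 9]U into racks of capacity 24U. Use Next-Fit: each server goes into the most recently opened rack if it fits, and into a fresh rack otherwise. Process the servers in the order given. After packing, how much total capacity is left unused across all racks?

52

Put 11U in rack 1; 13U remain.
Put 11U in rack 1; 2U remain.
Put 9U in rack 2; 15U remain.
Put 2U in rack 2; 13U remain.
Put 21U in rack 3; 3U remain.
Put 13U in rack 4; 11U remain.
Put 15U in rack 5; 9U remain.
Put 12U in rack 6; 12U remain.
Put 13U in rack 7; 11U remain.
Put 9U in rack 7; 2U remain.
7 racks × 24U = 168U; used 116U; unused 52U.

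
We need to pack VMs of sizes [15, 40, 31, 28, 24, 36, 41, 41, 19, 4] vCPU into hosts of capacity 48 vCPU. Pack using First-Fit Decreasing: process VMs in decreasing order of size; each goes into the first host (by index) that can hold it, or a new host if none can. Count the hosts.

7 hosts

Sorted descending: 41, 41, 40, 36, 31, 28, 24, 19, 15, 4.
host 1: place 41 vCPU, 7 vCPU left
host 2: place 41 vCPU, 7 vCPU left
host 3: place 40 vCPU, 8 vCPU left
host 4: place 36 vCPU, 12 vCPU left
host 5: place 31 vCPU, 17 vCPU left
host 6: place 28 vCPU, 20 vCPU left
host 7: place 24 vCPU, 24 vCPU left
host 6: place 19 vCPU, 1 vCPU left
host 5: place 15 vCPU, 2 vCPU left
host 1: place 4 vCPU, 3 vCPU left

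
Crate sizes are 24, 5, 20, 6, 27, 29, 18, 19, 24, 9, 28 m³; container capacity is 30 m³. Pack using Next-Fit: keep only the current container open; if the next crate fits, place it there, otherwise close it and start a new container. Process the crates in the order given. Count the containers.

24 m³ → container 1 (remaining 6 m³)
5 m³ → container 1 (remaining 1 m³)
20 m³ → container 2 (remaining 10 m³)
6 m³ → container 2 (remaining 4 m³)
27 m³ → container 3 (remaining 3 m³)
29 m³ → container 4 (remaining 1 m³)
18 m³ → container 5 (remaining 12 m³)
19 m³ → container 6 (remaining 11 m³)
24 m³ → container 7 (remaining 6 m³)
9 m³ → container 8 (remaining 21 m³)
28 m³ → container 9 (remaining 2 m³)
Final containers: [24,5] [20,6] [27] [29] [18] [19] [24] [9] [28].

9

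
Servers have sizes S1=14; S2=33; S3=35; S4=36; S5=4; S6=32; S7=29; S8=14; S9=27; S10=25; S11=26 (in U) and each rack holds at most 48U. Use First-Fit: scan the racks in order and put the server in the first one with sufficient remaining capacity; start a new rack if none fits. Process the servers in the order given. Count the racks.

S1 (14U) → rack 1 (remaining 34U)
S2 (33U) → rack 1 (remaining 1U)
S3 (35U) → rack 2 (remaining 13U)
S4 (36U) → rack 3 (remaining 12U)
S5 (4U) → rack 2 (remaining 9U)
S6 (32U) → rack 4 (remaining 16U)
S7 (29U) → rack 5 (remaining 19U)
S8 (14U) → rack 4 (remaining 2U)
S9 (27U) → rack 6 (remaining 21U)
S10 (25U) → rack 7 (remaining 23U)
S11 (26U) → rack 8 (remaining 22U)
Final racks: [14,33] [35,4] [36] [32,14] [29] [27] [25] [26].

8 racks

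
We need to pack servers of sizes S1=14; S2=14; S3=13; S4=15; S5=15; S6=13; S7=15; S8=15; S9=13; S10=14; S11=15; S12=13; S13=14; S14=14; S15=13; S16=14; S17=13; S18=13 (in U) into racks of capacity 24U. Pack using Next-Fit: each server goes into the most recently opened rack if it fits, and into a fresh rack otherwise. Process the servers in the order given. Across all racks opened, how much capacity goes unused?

Put S1 (14U) in rack 1; 10U remain.
Put S2 (14U) in rack 2; 10U remain.
Put S3 (13U) in rack 3; 11U remain.
Put S4 (15U) in rack 4; 9U remain.
Put S5 (15U) in rack 5; 9U remain.
Put S6 (13U) in rack 6; 11U remain.
Put S7 (15U) in rack 7; 9U remain.
Put S8 (15U) in rack 8; 9U remain.
Put S9 (13U) in rack 9; 11U remain.
Put S10 (14U) in rack 10; 10U remain.
Put S11 (15U) in rack 11; 9U remain.
Put S12 (13U) in rack 12; 11U remain.
Put S13 (14U) in rack 13; 10U remain.
Put S14 (14U) in rack 14; 10U remain.
Put S15 (13U) in rack 15; 11U remain.
Put S16 (14U) in rack 16; 10U remain.
Put S17 (13U) in rack 17; 11U remain.
Put S18 (13U) in rack 18; 11U remain.
18 racks × 24U = 432U; used 250U; unused 182U.

182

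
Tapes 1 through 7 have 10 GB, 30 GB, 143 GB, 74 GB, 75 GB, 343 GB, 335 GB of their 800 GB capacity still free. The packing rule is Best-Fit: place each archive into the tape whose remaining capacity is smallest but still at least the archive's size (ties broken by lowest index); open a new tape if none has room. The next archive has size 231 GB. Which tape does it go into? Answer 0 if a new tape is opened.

7

Tapes with room: tape 6 (343 GB), tape 7 (335 GB).
Tightest fit is tape 7 with 335 GB free.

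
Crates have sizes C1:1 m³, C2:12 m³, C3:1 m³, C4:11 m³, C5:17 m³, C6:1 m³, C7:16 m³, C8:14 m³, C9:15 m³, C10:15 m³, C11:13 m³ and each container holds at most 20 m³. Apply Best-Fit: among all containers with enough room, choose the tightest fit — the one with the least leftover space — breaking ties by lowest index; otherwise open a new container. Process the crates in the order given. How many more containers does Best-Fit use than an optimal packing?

0

Best-Fit: [1,12,1] [11] [17,1] [16] [14] [15] [15] [13] → 8 containers.
8 crates exceed 10 m³ (half the capacity), and no two of those can share a container, so at least 8 containers are needed.
So 8 is already optimal.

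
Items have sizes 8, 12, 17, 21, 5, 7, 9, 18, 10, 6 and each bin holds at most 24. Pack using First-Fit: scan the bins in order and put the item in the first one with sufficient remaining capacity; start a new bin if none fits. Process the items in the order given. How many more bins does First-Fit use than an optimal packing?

1

First-Fit: [8,12] [17,5] [21] [7,9,6] [18] [10] → 6 bins.
Total size 113; any packing needs at least ⌈113/24⌉ = 5 bins.
An optimal packing achieves that bound: [21] [18,6] [17,7] [12,10] [9,8,5] → 5 bins.
Excess: 6 − 5 = 1.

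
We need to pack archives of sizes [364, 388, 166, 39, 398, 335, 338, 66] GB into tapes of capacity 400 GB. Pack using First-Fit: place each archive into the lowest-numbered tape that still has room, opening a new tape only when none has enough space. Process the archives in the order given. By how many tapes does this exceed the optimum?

0

First-Fit: [364] [388] [166,39,66] [398] [335] [338] → 6 tapes.
Total size 2094 GB; any packing needs at least ⌈2094/400⌉ = 6 tapes.
So 6 is already optimal.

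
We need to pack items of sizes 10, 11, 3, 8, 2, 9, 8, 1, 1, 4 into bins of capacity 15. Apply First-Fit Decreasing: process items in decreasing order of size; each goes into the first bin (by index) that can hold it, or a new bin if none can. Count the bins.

Sorted descending: 11, 10, 9, 8, 8, 4, 3, 2, 1, 1.
bin 1: place 11, 4 left
bin 2: place 10, 5 left
bin 3: place 9, 6 left
bin 4: place 8, 7 left
bin 5: place 8, 7 left
bin 1: place 4, 0 left
bin 2: place 3, 2 left
bin 2: place 2, 0 left
bin 3: place 1, 5 left
bin 3: place 1, 4 left

5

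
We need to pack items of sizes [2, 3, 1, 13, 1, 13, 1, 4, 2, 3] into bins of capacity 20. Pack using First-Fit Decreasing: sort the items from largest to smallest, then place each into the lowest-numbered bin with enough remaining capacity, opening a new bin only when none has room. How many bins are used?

3 bins

Sorted descending: 13, 13, 4, 3, 3, 2, 2, 1, 1, 1.
Put 13 in bin 1; 7 remain.
Put 13 in bin 2; 7 remain.
Put 4 in bin 1; 3 remain.
Put 3 in bin 1; 0 remain.
Put 3 in bin 2; 4 remain.
Put 2 in bin 2; 2 remain.
Put 2 in bin 2; 0 remain.
Put 1 in bin 3; 19 remain.
Put 1 in bin 3; 18 remain.
Put 1 in bin 3; 17 remain.
Final bins: [13,4,3] [13,3,2,2] [1,1,1].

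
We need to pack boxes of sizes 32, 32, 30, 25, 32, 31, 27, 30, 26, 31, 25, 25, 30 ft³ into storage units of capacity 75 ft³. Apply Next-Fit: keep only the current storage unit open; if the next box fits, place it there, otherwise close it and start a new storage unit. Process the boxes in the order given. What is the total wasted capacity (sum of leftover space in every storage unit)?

149

storage unit 1: place 32 ft³, 43 ft³ left
storage unit 1: place 32 ft³, 11 ft³ left
storage unit 2: place 30 ft³, 45 ft³ left
storage unit 2: place 25 ft³, 20 ft³ left
storage unit 3: place 32 ft³, 43 ft³ left
storage unit 3: place 31 ft³, 12 ft³ left
storage unit 4: place 27 ft³, 48 ft³ left
storage unit 4: place 30 ft³, 18 ft³ left
storage unit 5: place 26 ft³, 49 ft³ left
storage unit 5: place 31 ft³, 18 ft³ left
storage unit 6: place 25 ft³, 50 ft³ left
storage unit 6: place 25 ft³, 25 ft³ left
storage unit 7: place 30 ft³, 45 ft³ left
7 storage units × 75 ft³ = 525 ft³; used 376 ft³; unused 149 ft³.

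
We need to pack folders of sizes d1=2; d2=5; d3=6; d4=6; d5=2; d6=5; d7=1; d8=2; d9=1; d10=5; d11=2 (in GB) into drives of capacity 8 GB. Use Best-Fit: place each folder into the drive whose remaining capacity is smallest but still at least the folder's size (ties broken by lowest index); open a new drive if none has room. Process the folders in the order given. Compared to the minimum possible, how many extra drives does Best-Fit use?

Best-Fit: [2,5,1] [6,2] [6,2] [5,1,2] [5] → 5 drives.
Total size 37 GB; any packing needs at least ⌈37/8⌉ = 5 drives.
So 5 is already optimal.

0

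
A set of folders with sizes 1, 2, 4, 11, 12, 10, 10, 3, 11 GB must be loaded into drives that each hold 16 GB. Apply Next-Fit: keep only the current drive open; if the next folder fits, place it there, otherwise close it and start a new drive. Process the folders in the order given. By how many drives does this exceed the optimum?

Next-Fit: [1,2,4] [11] [12] [10] [10,3] [11] → 6 drives.
5 folders exceed 8 GB (half the capacity), and no two of those can share a drive, so at least 5 drives are needed.
An optimal packing achieves that bound: [12,4] [11,3,2] [11,1] [10] [10] → 5 drives.
Excess: 6 − 5 = 1.

1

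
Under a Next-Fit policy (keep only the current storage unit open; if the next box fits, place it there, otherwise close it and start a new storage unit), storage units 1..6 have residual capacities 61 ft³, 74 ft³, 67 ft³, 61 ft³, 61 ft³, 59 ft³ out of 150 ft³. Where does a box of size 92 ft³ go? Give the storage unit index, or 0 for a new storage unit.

0

Next-Fit only looks at storage unit 6, which has 59 ft³ free.
92 ft³ does not fit, so a new storage unit is opened.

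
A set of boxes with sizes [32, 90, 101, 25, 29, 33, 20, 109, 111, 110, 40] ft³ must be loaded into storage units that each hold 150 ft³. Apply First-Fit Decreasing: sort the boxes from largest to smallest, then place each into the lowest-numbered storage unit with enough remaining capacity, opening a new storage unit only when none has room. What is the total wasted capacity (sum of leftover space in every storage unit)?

Sorted descending: 111, 110, 109, 101, 90, 40, 33, 32, 29, 25, 20.
111 ft³ → storage unit 1 (remaining 39 ft³)
110 ft³ → storage unit 2 (remaining 40 ft³)
109 ft³ → storage unit 3 (remaining 41 ft³)
101 ft³ → storage unit 4 (remaining 49 ft³)
90 ft³ → storage unit 5 (remaining 60 ft³)
40 ft³ → storage unit 2 (remaining 0 ft³)
33 ft³ → storage unit 1 (remaining 6 ft³)
32 ft³ → storage unit 3 (remaining 9 ft³)
29 ft³ → storage unit 4 (remaining 20 ft³)
25 ft³ → storage unit 5 (remaining 35 ft³)
20 ft³ → storage unit 4 (remaining 0 ft³)
5 storage units × 150 ft³ = 750 ft³; used 700 ft³; unused 50 ft³.

50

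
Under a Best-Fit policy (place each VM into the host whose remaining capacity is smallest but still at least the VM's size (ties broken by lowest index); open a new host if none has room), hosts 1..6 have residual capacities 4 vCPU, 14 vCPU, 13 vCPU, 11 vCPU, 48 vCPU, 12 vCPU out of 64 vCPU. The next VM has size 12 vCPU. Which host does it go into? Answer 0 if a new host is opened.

Hosts with room: host 2 (14 vCPU), host 3 (13 vCPU), host 5 (48 vCPU), host 6 (12 vCPU).
Tightest fit is host 6 with 12 vCPU free.

6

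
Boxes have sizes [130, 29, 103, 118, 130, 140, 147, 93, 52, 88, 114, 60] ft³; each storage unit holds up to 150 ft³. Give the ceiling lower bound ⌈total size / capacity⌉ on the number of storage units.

Total size = 130 + 29 + 103 + 118 + 130 + 140 + 147 + 93 + 52 + 88 + 114 + 60 = 1204 ft³.
⌈1204 / 150⌉ = 9.

9 storage units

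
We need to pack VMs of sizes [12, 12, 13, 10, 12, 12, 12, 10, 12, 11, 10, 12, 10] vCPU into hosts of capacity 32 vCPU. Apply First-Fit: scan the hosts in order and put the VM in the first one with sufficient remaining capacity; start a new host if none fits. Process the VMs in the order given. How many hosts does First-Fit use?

6 hosts

host 1: place 12 vCPU, 20 vCPU left
host 1: place 12 vCPU, 8 vCPU left
host 2: place 13 vCPU, 19 vCPU left
host 2: place 10 vCPU, 9 vCPU left
host 3: place 12 vCPU, 20 vCPU left
host 3: place 12 vCPU, 8 vCPU left
host 4: place 12 vCPU, 20 vCPU left
host 4: place 10 vCPU, 10 vCPU left
host 5: place 12 vCPU, 20 vCPU left
host 5: place 11 vCPU, 9 vCPU left
host 4: place 10 vCPU, 0 vCPU left
host 6: place 12 vCPU, 20 vCPU left
host 6: place 10 vCPU, 10 vCPU left
Final hosts: [12,12] [13,10] [12,12] [12,10,10] [12,11] [12,10].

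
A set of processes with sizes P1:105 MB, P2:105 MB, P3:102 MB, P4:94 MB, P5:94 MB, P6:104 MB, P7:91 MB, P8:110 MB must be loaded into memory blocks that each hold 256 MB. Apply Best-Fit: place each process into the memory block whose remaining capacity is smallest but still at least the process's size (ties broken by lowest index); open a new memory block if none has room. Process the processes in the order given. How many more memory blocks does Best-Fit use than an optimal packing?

Best-Fit: [105,105] [102,94] [94,104] [91,110] → 4 memory blocks.
Total size 805 MB; any packing needs at least ⌈805/256⌉ = 4 memory blocks.
So 4 is already optimal.

0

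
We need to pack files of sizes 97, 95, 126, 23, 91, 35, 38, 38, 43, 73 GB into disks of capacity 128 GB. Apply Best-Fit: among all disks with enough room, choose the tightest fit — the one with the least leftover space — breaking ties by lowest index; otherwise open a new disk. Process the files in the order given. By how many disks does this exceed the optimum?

0

Best-Fit: [97,23] [95] [126] [91,35] [38,38,43] [73] → 6 disks.
Total size 659 GB; any packing needs at least ⌈659/128⌉ = 6 disks.
So 6 is already optimal.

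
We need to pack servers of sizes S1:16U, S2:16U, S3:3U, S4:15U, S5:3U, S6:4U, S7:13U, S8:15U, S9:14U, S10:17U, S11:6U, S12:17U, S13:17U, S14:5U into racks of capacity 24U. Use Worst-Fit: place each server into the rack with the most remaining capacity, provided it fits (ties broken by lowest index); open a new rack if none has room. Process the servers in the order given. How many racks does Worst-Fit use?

Put S1 (16U) in rack 1; 8U remain.
Put S2 (16U) in rack 2; 8U remain.
Put S3 (3U) in rack 1; 5U remain.
Put S4 (15U) in rack 3; 9U remain.
Put S5 (3U) in rack 3; 6U remain.
Put S6 (4U) in rack 2; 4U remain.
Put S7 (13U) in rack 4; 11U remain.
Put S8 (15U) in rack 5; 9U remain.
Put S9 (14U) in rack 6; 10U remain.
Put S10 (17U) in rack 7; 7U remain.
Put S11 (6U) in rack 4; 5U remain.
Put S12 (17U) in rack 8; 7U remain.
Put S13 (17U) in rack 9; 7U remain.
Put S14 (5U) in rack 6; 5U remain.
Final racks: [16,3] [16,4] [15,3] [13,6] [15] [14,5] [17] [17] [17].

9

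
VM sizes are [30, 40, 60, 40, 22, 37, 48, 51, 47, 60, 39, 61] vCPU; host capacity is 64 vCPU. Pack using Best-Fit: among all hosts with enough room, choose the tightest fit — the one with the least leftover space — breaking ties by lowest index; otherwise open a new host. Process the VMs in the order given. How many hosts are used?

11

host 1: place 30 vCPU, 34 vCPU left
host 2: place 40 vCPU, 24 vCPU left
host 3: place 60 vCPU, 4 vCPU left
host 4: place 40 vCPU, 24 vCPU left
host 2: place 22 vCPU, 2 vCPU left
host 5: place 37 vCPU, 27 vCPU left
host 6: place 48 vCPU, 16 vCPU left
host 7: place 51 vCPU, 13 vCPU left
host 8: place 47 vCPU, 17 vCPU left
host 9: place 60 vCPU, 4 vCPU left
host 10: place 39 vCPU, 25 vCPU left
host 11: place 61 vCPU, 3 vCPU left
Final hosts: [30] [40,22] [60] [40] [37] [48] [51] [47] [60] [39] [61].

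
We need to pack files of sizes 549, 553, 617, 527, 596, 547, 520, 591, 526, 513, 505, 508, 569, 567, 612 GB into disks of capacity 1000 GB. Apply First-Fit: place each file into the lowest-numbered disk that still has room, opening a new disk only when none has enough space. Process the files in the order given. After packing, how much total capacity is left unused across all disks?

549 GB → disk 1 (remaining 451 GB)
553 GB → disk 2 (remaining 447 GB)
617 GB → disk 3 (remaining 383 GB)
527 GB → disk 4 (remaining 473 GB)
596 GB → disk 5 (remaining 404 GB)
547 GB → disk 6 (remaining 453 GB)
520 GB → disk 7 (remaining 480 GB)
591 GB → disk 8 (remaining 409 GB)
526 GB → disk 9 (remaining 474 GB)
513 GB → disk 10 (remaining 487 GB)
505 GB → disk 11 (remaining 495 GB)
508 GB → disk 12 (remaining 492 GB)
569 GB → disk 13 (remaining 431 GB)
567 GB → disk 14 (remaining 433 GB)
612 GB → disk 15 (remaining 388 GB)
15 disks × 1000 GB = 15000 GB; used 8300 GB; unused 6700 GB.

6700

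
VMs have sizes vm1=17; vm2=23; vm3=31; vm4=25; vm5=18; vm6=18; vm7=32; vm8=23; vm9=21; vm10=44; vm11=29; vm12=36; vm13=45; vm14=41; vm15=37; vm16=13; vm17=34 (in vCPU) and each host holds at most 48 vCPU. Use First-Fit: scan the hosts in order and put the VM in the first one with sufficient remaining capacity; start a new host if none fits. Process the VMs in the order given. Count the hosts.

Put vm1 (17 vCPU) in host 1; 31 vCPU remain.
Put vm2 (23 vCPU) in host 1; 8 vCPU remain.
Put vm3 (31 vCPU) in host 2; 17 vCPU remain.
Put vm4 (25 vCPU) in host 3; 23 vCPU remain.
Put vm5 (18 vCPU) in host 3; 5 vCPU remain.
Put vm6 (18 vCPU) in host 4; 30 vCPU remain.
Put vm7 (32 vCPU) in host 5; 16 vCPU remain.
Put vm8 (23 vCPU) in host 4; 7 vCPU remain.
Put vm9 (21 vCPU) in host 6; 27 vCPU remain.
Put vm10 (44 vCPU) in host 7; 4 vCPU remain.
Put vm11 (29 vCPU) in host 8; 19 vCPU remain.
Put vm12 (36 vCPU) in host 9; 12 vCPU remain.
Put vm13 (45 vCPU) in host 10; 3 vCPU remain.
Put vm14 (41 vCPU) in host 11; 7 vCPU remain.
Put vm15 (37 vCPU) in host 12; 11 vCPU remain.
Put vm16 (13 vCPU) in host 2; 4 vCPU remain.
Put vm17 (34 vCPU) in host 13; 14 vCPU remain.
Final hosts: [17,23] [31,13] [25,18] [18,23] [32] [21] [44] [29] [36] [45] [41] [37] [34].

13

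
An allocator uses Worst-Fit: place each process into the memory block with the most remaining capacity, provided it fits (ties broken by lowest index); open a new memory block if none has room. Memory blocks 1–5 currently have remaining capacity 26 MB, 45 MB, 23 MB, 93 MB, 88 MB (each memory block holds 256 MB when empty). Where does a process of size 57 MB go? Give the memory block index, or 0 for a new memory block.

Memory blocks with room: memory block 4 (93 MB), memory block 5 (88 MB).
Most room is memory block 4 with 93 MB free.

4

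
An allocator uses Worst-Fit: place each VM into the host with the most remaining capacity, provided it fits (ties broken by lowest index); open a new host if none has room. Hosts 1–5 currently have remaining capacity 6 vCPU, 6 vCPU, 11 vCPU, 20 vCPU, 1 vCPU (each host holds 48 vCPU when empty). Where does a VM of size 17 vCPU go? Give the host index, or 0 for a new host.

4

Hosts with room: host 4 (20 vCPU).
Most room is host 4 with 20 vCPU free.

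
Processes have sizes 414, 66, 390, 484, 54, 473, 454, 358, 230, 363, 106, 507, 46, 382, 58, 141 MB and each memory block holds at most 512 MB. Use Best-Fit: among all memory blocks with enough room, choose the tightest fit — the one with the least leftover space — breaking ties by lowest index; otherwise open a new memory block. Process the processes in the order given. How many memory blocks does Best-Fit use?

414 MB → memory block 1 (remaining 98 MB)
66 MB → memory block 1 (remaining 32 MB)
390 MB → memory block 2 (remaining 122 MB)
484 MB → memory block 3 (remaining 28 MB)
54 MB → memory block 2 (remaining 68 MB)
473 MB → memory block 4 (remaining 39 MB)
454 MB → memory block 5 (remaining 58 MB)
358 MB → memory block 6 (remaining 154 MB)
230 MB → memory block 7 (remaining 282 MB)
363 MB → memory block 8 (remaining 149 MB)
106 MB → memory block 8 (remaining 43 MB)
507 MB → memory block 9 (remaining 5 MB)
46 MB → memory block 5 (remaining 12 MB)
382 MB → memory block 10 (remaining 130 MB)
58 MB → memory block 2 (remaining 10 MB)
141 MB → memory block 6 (remaining 13 MB)

10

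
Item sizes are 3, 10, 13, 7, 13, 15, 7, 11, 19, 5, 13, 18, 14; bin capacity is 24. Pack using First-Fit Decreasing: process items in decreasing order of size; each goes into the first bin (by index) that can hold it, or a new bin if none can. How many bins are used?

Sorted descending: 19, 18, 15, 14, 13, 13, 13, 11, 10, 7, 7, 5, 3.
19 → bin 1 (remaining 5)
18 → bin 2 (remaining 6)
15 → bin 3 (remaining 9)
14 → bin 4 (remaining 10)
13 → bin 5 (remaining 11)
13 → bin 6 (remaining 11)
13 → bin 7 (remaining 11)
11 → bin 5 (remaining 0)
10 → bin 4 (remaining 0)
7 → bin 3 (remaining 2)
7 → bin 6 (remaining 4)
5 → bin 1 (remaining 0)
3 → bin 2 (remaining 3)

7 bins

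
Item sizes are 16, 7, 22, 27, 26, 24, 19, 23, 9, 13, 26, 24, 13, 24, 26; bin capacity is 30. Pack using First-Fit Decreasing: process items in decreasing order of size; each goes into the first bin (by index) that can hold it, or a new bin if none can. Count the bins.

Sorted descending: 27, 26, 26, 26, 24, 24, 24, 23, 22, 19, 16, 13, 13, 9, 7.
bin 1: place 27, 3 left
bin 2: place 26, 4 left
bin 3: place 26, 4 left
bin 4: place 26, 4 left
bin 5: place 24, 6 left
bin 6: place 24, 6 left
bin 7: place 24, 6 left
bin 8: place 23, 7 left
bin 9: place 22, 8 left
bin 10: place 19, 11 left
bin 11: place 16, 14 left
bin 11: place 13, 1 left
bin 12: place 13, 17 left
bin 10: place 9, 2 left
bin 8: place 7, 0 left
Final bins: [27] [26] [26] [26] [24] [24] [24] [23,7] [22] [19,9] [16,13] [13].

12 bins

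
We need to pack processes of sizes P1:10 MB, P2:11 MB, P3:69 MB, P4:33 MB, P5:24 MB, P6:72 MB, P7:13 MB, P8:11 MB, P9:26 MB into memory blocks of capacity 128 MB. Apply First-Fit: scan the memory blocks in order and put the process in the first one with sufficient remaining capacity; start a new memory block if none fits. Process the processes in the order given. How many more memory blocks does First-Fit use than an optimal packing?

0

First-Fit: [10,11,69,33] [24,72,13,11] [26] → 3 memory blocks.
Total size 269 MB; any packing needs at least ⌈269/128⌉ = 3 memory blocks.
So 3 is already optimal.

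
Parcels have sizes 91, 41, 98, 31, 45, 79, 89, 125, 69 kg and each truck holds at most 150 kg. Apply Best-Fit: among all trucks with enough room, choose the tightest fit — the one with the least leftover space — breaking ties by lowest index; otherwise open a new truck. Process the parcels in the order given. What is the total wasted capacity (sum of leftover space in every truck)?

232

91 kg → truck 1 (remaining 59 kg)
41 kg → truck 1 (remaining 18 kg)
98 kg → truck 2 (remaining 52 kg)
31 kg → truck 2 (remaining 21 kg)
45 kg → truck 3 (remaining 105 kg)
79 kg → truck 3 (remaining 26 kg)
89 kg → truck 4 (remaining 61 kg)
125 kg → truck 5 (remaining 25 kg)
69 kg → truck 6 (remaining 81 kg)
6 trucks × 150 kg = 900 kg; used 668 kg; unused 232 kg.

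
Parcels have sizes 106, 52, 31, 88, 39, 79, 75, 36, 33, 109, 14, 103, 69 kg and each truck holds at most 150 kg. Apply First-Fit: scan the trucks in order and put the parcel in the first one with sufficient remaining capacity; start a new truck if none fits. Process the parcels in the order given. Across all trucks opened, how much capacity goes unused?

106 kg → truck 1 (remaining 44 kg)
52 kg → truck 2 (remaining 98 kg)
31 kg → truck 1 (remaining 13 kg)
88 kg → truck 2 (remaining 10 kg)
39 kg → truck 3 (remaining 111 kg)
79 kg → truck 3 (remaining 32 kg)
75 kg → truck 4 (remaining 75 kg)
36 kg → truck 4 (remaining 39 kg)
33 kg → truck 4 (remaining 6 kg)
109 kg → truck 5 (remaining 41 kg)
14 kg → truck 3 (remaining 18 kg)
103 kg → truck 6 (remaining 47 kg)
69 kg → truck 7 (remaining 81 kg)
7 trucks × 150 kg = 1050 kg; used 834 kg; unused 216 kg.

216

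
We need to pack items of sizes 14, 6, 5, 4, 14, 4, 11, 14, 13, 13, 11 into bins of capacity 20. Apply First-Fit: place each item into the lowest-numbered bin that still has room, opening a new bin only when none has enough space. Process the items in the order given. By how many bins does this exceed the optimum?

First-Fit: [14,6] [5,4,4] [14] [11] [14] [13] [13] [11] → 8 bins.
7 items exceed 10 (half the capacity), and no two of those can share a bin, so at least 7 bins are needed.
An optimal packing achieves that bound: [14,6] [14,5] [14,4] [13,4] [13] [11] [11] → 7 bins.
Excess: 8 − 7 = 1.

1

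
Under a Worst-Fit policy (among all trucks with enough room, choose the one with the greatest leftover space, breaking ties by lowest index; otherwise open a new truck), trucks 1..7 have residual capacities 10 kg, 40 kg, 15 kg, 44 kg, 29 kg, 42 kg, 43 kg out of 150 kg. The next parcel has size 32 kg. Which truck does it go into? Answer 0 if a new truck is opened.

4

Trucks with room: truck 2 (40 kg), truck 4 (44 kg), truck 6 (42 kg), truck 7 (43 kg).
Most room is truck 4 with 44 kg free.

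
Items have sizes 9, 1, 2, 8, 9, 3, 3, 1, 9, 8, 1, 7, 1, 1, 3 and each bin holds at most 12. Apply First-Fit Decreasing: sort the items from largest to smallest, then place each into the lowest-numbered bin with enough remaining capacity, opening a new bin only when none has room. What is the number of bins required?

Sorted descending: 9, 9, 9, 8, 8, 7, 3, 3, 3, 2, 1, 1, 1, 1, 1.
Put 9 in bin 1; 3 remain.
Put 9 in bin 2; 3 remain.
Put 9 in bin 3; 3 remain.
Put 8 in bin 4; 4 remain.
Put 8 in bin 5; 4 remain.
Put 7 in bin 6; 5 remain.
Put 3 in bin 1; 0 remain.
Put 3 in bin 2; 0 remain.
Put 3 in bin 3; 0 remain.
Put 2 in bin 4; 2 remain.
Put 1 in bin 4; 1 remain.
Put 1 in bin 4; 0 remain.
Put 1 in bin 5; 3 remain.
Put 1 in bin 5; 2 remain.
Put 1 in bin 5; 1 remain.

6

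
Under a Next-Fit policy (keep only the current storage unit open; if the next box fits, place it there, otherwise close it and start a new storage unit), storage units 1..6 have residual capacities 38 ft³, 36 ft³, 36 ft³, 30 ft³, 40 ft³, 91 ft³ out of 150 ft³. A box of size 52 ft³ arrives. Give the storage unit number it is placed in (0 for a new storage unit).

6

Next-Fit only looks at storage unit 6, which has 91 ft³ free.
52 ft³ fits there.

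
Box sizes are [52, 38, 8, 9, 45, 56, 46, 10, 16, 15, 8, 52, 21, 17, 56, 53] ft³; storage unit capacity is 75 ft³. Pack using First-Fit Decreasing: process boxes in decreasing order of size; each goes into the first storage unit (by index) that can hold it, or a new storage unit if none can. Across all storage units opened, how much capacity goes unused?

Sorted descending: 56, 56, 53, 52, 52, 46, 45, 38, 21, 17, 16, 15, 10, 9, 8, 8.
storage unit 1: place 56 ft³, 19 ft³ left
storage unit 2: place 56 ft³, 19 ft³ left
storage unit 3: place 53 ft³, 22 ft³ left
storage unit 4: place 52 ft³, 23 ft³ left
storage unit 5: place 52 ft³, 23 ft³ left
storage unit 6: place 46 ft³, 29 ft³ left
storage unit 7: place 45 ft³, 30 ft³ left
storage unit 8: place 38 ft³, 37 ft³ left
storage unit 3: place 21 ft³, 1 ft³ left
storage unit 1: place 17 ft³, 2 ft³ left
storage unit 2: place 16 ft³, 3 ft³ left
storage unit 4: place 15 ft³, 8 ft³ left
storage unit 5: place 10 ft³, 13 ft³ left
storage unit 5: place 9 ft³, 4 ft³ left
storage unit 4: place 8 ft³, 0 ft³ left
storage unit 6: place 8 ft³, 21 ft³ left
8 storage units × 75 ft³ = 600 ft³; used 502 ft³; unused 98 ft³.

98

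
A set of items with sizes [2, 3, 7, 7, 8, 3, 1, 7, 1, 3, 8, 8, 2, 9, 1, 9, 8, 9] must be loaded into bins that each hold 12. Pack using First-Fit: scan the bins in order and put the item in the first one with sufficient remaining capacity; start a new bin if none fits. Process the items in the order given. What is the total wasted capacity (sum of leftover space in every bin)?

24

bin 1: place 2, 10 left
bin 1: place 3, 7 left
bin 1: place 7, 0 left
bin 2: place 7, 5 left
bin 3: place 8, 4 left
bin 2: place 3, 2 left
bin 2: place 1, 1 left
bin 4: place 7, 5 left
bin 2: place 1, 0 left
bin 3: place 3, 1 left
bin 5: place 8, 4 left
bin 6: place 8, 4 left
bin 4: place 2, 3 left
bin 7: place 9, 3 left
bin 3: place 1, 0 left
bin 8: place 9, 3 left
bin 9: place 8, 4 left
bin 10: place 9, 3 left
10 bins × 12 = 120; used 96; unused 24.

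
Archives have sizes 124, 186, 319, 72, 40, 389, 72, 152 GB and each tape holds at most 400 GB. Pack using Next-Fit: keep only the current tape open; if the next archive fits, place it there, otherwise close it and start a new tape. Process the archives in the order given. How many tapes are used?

5

124 GB → tape 1 (remaining 276 GB)
186 GB → tape 1 (remaining 90 GB)
319 GB → tape 2 (remaining 81 GB)
72 GB → tape 2 (remaining 9 GB)
40 GB → tape 3 (remaining 360 GB)
389 GB → tape 4 (remaining 11 GB)
72 GB → tape 5 (remaining 328 GB)
152 GB → tape 5 (remaining 176 GB)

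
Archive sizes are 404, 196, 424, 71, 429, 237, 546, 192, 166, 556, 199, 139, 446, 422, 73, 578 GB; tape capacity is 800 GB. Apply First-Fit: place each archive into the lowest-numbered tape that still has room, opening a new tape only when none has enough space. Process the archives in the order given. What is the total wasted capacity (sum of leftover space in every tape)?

1322

tape 1: place 404 GB, 396 GB left
tape 1: place 196 GB, 200 GB left
tape 2: place 424 GB, 376 GB left
tape 1: place 71 GB, 129 GB left
tape 3: place 429 GB, 371 GB left
tape 2: place 237 GB, 139 GB left
tape 4: place 546 GB, 254 GB left
tape 3: place 192 GB, 179 GB left
tape 3: place 166 GB, 13 GB left
tape 5: place 556 GB, 244 GB left
tape 4: place 199 GB, 55 GB left
tape 2: place 139 GB, 0 GB left
tape 6: place 446 GB, 354 GB left
tape 7: place 422 GB, 378 GB left
tape 1: place 73 GB, 56 GB left
tape 8: place 578 GB, 222 GB left
8 tapes × 800 GB = 6400 GB; used 5078 GB; unused 1322 GB.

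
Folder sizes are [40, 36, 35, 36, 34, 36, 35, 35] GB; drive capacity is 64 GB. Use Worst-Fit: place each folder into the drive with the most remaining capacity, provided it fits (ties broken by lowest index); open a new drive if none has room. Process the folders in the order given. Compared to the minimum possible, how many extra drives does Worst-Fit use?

Worst-Fit: [40] [36] [35] [36] [34] [36] [35] [35] → 8 drives.
8 folders exceed 32 GB (half the capacity), and no two of those can share a drive, so at least 8 drives are needed.
So 8 is already optimal.

0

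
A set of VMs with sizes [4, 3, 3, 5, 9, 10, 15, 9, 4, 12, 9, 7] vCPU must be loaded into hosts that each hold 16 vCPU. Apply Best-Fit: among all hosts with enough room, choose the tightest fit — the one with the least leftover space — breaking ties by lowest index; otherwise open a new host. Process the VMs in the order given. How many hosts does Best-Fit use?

Put 4 vCPU in host 1; 12 vCPU remain.
Put 3 vCPU in host 1; 9 vCPU remain.
Put 3 vCPU in host 1; 6 vCPU remain.
Put 5 vCPU in host 1; 1 vCPU remain.
Put 9 vCPU in host 2; 7 vCPU remain.
Put 10 vCPU in host 3; 6 vCPU remain.
Put 15 vCPU in host 4; 1 vCPU remain.
Put 9 vCPU in host 5; 7 vCPU remain.
Put 4 vCPU in host 3; 2 vCPU remain.
Put 12 vCPU in host 6; 4 vCPU remain.
Put 9 vCPU in host 7; 7 vCPU remain.
Put 7 vCPU in host 2; 0 vCPU remain.

7 hosts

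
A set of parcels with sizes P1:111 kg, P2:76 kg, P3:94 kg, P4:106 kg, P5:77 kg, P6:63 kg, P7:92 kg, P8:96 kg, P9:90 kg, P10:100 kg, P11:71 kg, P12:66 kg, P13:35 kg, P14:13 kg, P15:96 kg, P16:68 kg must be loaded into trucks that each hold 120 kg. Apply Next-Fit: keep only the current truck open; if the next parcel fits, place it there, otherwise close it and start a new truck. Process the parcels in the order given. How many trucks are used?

P1 (111 kg) → truck 1 (remaining 9 kg)
P2 (76 kg) → truck 2 (remaining 44 kg)
P3 (94 kg) → truck 3 (remaining 26 kg)
P4 (106 kg) → truck 4 (remaining 14 kg)
P5 (77 kg) → truck 5 (remaining 43 kg)
P6 (63 kg) → truck 6 (remaining 57 kg)
P7 (92 kg) → truck 7 (remaining 28 kg)
P8 (96 kg) → truck 8 (remaining 24 kg)
P9 (90 kg) → truck 9 (remaining 30 kg)
P10 (100 kg) → truck 10 (remaining 20 kg)
P11 (71 kg) → truck 11 (remaining 49 kg)
P12 (66 kg) → truck 12 (remaining 54 kg)
P13 (35 kg) → truck 12 (remaining 19 kg)
P14 (13 kg) → truck 12 (remaining 6 kg)
P15 (96 kg) → truck 13 (remaining 24 kg)
P16 (68 kg) → truck 14 (remaining 52 kg)
Final trucks: [111] [76] [94] [106] [77] [63] [92] [96] [90] [100] [71] [66,35,13] [96] [68].

14 trucks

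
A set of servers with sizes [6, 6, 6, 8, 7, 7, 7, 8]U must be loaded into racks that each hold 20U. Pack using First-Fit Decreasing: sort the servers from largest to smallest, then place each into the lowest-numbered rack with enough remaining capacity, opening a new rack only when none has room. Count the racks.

3

Sorted descending: 8, 8, 7, 7, 7, 6, 6, 6.
rack 1: place 8U, 12U left
rack 1: place 8U, 4U left
rack 2: place 7U, 13U left
rack 2: place 7U, 6U left
rack 3: place 7U, 13U left
rack 2: place 6U, 0U left
rack 3: place 6U, 7U left
rack 3: place 6U, 1U left
Final racks: [8,8] [7,7,6] [7,6,6].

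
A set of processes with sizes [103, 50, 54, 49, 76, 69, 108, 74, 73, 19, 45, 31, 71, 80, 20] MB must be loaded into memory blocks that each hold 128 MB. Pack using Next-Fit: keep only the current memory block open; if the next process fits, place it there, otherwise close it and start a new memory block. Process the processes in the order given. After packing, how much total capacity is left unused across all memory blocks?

358

103 MB → memory block 1 (remaining 25 MB)
50 MB → memory block 2 (remaining 78 MB)
54 MB → memory block 2 (remaining 24 MB)
49 MB → memory block 3 (remaining 79 MB)
76 MB → memory block 3 (remaining 3 MB)
69 MB → memory block 4 (remaining 59 MB)
108 MB → memory block 5 (remaining 20 MB)
74 MB → memory block 6 (remaining 54 MB)
73 MB → memory block 7 (remaining 55 MB)
19 MB → memory block 7 (remaining 36 MB)
45 MB → memory block 8 (remaining 83 MB)
31 MB → memory block 8 (remaining 52 MB)
71 MB → memory block 9 (remaining 57 MB)
80 MB → memory block 10 (remaining 48 MB)
20 MB → memory block 10 (remaining 28 MB)
10 memory blocks × 128 MB = 1280 MB; used 922 MB; unused 358 MB.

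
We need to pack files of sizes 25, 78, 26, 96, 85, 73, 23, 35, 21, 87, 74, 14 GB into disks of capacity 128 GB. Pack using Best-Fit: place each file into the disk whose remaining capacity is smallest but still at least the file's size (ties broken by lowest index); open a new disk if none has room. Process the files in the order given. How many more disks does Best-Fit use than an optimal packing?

Best-Fit: [25,78,23] [26,96] [85,35] [73,21,14] [87] [74] → 6 disks.
6 files exceed 64 GB (half the capacity), and no two of those can share a disk, so at least 6 disks are needed.
So 6 is already optimal.

0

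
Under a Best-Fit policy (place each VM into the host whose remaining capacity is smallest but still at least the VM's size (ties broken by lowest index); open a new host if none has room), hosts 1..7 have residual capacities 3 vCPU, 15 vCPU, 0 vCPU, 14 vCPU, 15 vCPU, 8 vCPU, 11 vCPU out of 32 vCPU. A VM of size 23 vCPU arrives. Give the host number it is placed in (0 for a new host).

No host has ≥ 23 vCPU free, so a new host is opened.

0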